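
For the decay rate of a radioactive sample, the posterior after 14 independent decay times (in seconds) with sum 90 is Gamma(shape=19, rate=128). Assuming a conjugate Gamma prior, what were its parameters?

Gamma–exponential conjugacy: posterior shape = α + n, posterior rate = β + Σtᵢ.
So α = 19 − 14 = 5 and β = 128 − 90 = 38.

Gamma(shape=5, rate=38)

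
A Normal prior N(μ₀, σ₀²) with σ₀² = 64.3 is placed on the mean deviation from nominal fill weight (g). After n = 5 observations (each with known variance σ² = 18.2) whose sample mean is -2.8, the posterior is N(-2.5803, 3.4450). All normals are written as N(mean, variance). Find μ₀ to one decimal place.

The posterior mean is a precision-weighted average: μ_n = (τ₀μ₀ + τ_data·x̄)/(τ₀+τ_data), with τ₀=1/σ₀² and τ_data=n/σ².
Here τ₀ = 1/64.3 = 0.015552 and τ_data = 5/18.2 = 0.274725, so τ_n = 0.290277.
Rearranging for μ₀: μ₀ = (μ_n·τ_n − τ_data·x̄)/τ₀ = (-2.5803·0.290277 − 0.274725·-2.8) / 0.015552 = 0.020228/0.015552 ≈ 1.3.

μ₀ = 1.3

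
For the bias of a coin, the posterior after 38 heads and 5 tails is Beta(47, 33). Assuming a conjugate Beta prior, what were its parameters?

Under Beta–binomial conjugacy the posterior parameters are (a+s, b+f).
Subtract the data counts: 47−38=9, 33−5=28.

Beta(9, 28)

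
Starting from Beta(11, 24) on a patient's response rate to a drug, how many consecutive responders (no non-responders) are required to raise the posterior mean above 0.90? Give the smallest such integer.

k = 206

After k responders and 0 non-responders the posterior is Beta(11+k, 24), with mean (11+k)/(11+24+k).
Set (11+k)/(35+k) > 0.90 and solve: k > (0.90·35 − 11)/(1 − 0.90) = 205.000.
The smallest integer exceeding 205.000 is 206, and checking k=206: (217)/(241) = 0.9004 > 0.90.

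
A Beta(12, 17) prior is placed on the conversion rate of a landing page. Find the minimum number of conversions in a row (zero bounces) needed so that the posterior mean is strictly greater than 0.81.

After k conversions and 0 bounces the posterior is Beta(12+k, 17), with mean (12+k)/(12+17+k).
Set (12+k)/(29+k) > 0.81 and solve: k > (0.81·29 − 12)/(1 − 0.81) = 60.474.
The smallest integer exceeding 60.474 is 61.

k = 61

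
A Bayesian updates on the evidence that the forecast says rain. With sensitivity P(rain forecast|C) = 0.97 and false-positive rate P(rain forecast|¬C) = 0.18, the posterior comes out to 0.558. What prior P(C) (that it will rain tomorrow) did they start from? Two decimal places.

In odds form, posterior odds = prior odds × likelihood ratio, so prior odds = posterior odds ÷ LR.
Posterior odds = 0.558/(1−0.558) = 1.2624. LR = 0.97/0.18 = 5.3889.
Prior odds = 1.2624/5.3889 = 0.2343, so P(C) = 0.2343/(1+0.2343) ≈ 0.19.

P(C) = 0.19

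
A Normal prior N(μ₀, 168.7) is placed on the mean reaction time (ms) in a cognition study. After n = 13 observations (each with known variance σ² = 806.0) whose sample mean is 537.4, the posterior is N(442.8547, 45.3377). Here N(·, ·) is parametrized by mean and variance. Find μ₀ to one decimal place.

μ₀ = 185.6

The posterior mean is a precision-weighted average: μ_n = (τ₀μ₀ + τ_data·x̄)/(τ₀+τ_data), with τ₀=1/σ₀² and τ_data=n/σ².
Here τ₀ = 1/168.7 = 0.005928 and τ_data = 13/806.0 = 0.016129, so τ_n = 0.022057.
Rearranging for μ₀: μ₀ = (μ_n·τ_n − τ_data·x̄)/τ₀ = (442.8547·0.022057 − 0.016129·537.4) / 0.005928 = 1.100322/0.005928 ≈ 185.6.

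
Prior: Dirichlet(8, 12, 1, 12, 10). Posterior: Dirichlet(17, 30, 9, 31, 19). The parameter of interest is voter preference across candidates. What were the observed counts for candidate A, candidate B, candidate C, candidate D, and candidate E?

counts (9, 18, 8, 19, 9)

For a Dirichlet(α) prior with multinomial counts c, the posterior is Dirichlet(α + c) componentwise.
Counts are posterior − prior componentwise: 17−8=9, 30−12=18, 9−1=8, 31−12=19, 19−10=9.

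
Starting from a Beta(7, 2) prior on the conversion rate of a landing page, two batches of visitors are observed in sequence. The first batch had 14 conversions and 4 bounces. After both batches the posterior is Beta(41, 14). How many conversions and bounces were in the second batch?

20 conversions and 8 bounces

Because Beta–binomial updating is additive in the counts, the combined data contributed (α_post−α_prior, β_post−β_prior) successes and failures.
Total across both batches: 41−7=34 conversions, 14−2=12 bounces.
Subtract the first batch: 34−14=20 conversions and 12−4=8 bounces.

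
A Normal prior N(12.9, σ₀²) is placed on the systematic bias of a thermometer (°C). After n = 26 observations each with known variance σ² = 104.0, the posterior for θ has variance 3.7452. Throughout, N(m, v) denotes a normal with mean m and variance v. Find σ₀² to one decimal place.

Posterior precision equals prior precision plus data precision: 1/σ_n² = 1/σ₀² + n/σ².
So 1/σ₀² = 1/3.7452 − 26/104.0 = 0.267008 − 0.250000 = 0.017008.
Hence σ₀² = 1/0.017008 ≈ 58.8.

σ₀² = 58.8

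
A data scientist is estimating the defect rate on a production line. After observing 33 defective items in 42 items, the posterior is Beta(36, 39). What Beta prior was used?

A Beta(a, b) prior with s successes and f failures in binomial data gives a Beta(a+s, b+f) posterior.
So a = 36 − 33 = 3 and b = 39 − 9 = 30.

Beta(3, 30)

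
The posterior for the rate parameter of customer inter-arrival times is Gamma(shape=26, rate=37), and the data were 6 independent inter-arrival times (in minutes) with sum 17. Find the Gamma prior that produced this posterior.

For an exponential likelihood with a Gamma(α, β) prior on the rate, n observations with total T give posterior Gamma(α+n, β+T).
So α = 26 − 6 = 20 and β = 37 − 17 = 20.

Gamma(shape=20, rate=20)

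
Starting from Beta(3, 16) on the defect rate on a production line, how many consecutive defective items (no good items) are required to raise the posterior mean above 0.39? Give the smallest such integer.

k = 8

After k defective items and 0 good items the posterior is Beta(3+k, 16), with mean (3+k)/(3+16+k).
Set (3+k)/(19+k) > 0.39 and solve: k > (0.39·19 − 3)/(1 − 0.39) = 7.230.
The smallest integer exceeding 7.230 is 8.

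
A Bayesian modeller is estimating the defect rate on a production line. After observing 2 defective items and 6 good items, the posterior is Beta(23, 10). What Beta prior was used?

Beta(21, 4)

Under Beta–binomial conjugacy the posterior parameters are (a+s, b+f).
So a = 23 − 2 = 21 and b = 10 − 6 = 4.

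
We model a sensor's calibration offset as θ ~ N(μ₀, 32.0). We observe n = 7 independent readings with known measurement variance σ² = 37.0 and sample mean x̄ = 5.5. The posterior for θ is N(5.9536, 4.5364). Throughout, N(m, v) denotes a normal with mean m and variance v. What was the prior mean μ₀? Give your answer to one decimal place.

With known observation variance, the Normal–Normal posterior has precision τ_n = τ₀ + n/σ² and mean μ_n = (τ₀μ₀ + (n/σ²)x̄)/τ_n.
Here τ₀ = 1/32.0 = 0.031250 and τ_data = 7/37.0 = 0.189189, so τ_n = 0.220439.
Rearranging for μ₀: μ₀ = (μ_n·τ_n − τ_data·x̄)/τ₀ = (5.9536·0.220439 − 0.189189·5.5) / 0.031250 = 0.271866/0.031250 ≈ 8.7.

μ₀ = 8.7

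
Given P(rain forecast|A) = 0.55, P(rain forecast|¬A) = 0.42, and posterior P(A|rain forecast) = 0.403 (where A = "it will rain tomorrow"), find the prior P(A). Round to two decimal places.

Bayes' rule in odds form gives O(A|E) = O(A)·[P(E|A)/P(E|¬A)], hence O(A) = O(A|E)/LR.
Posterior odds = 0.403/(1−0.403) = 0.6750. LR = 0.55/0.42 = 1.3095.
Prior odds = 0.6750/1.3095 = 0.5155, so P(A) = 0.5155/(1+0.5155) ≈ 0.34.

P(A) = 0.34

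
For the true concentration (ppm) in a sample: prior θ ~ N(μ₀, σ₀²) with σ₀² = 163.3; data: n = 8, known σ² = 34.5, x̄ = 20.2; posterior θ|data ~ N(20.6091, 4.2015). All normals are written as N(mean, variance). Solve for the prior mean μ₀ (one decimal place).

With known observation variance, the Normal–Normal posterior has precision τ_n = τ₀ + n/σ² and mean μ_n = (τ₀μ₀ + (n/σ²)x̄)/τ_n.
Here τ₀ = 1/163.3 = 0.006124 and τ_data = 8/34.5 = 0.231884, so τ_n = 0.238008.
Rearranging for μ₀: μ₀ = (μ_n·τ_n − τ_data·x̄)/τ₀ = (20.6091·0.238008 − 0.231884·20.2) / 0.006124 = 0.221074/0.006124 ≈ 36.1.

μ₀ = 36.1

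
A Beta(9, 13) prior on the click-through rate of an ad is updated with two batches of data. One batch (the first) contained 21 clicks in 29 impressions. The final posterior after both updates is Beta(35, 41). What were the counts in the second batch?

5 clicks and 20 non-clicks

Sequential conjugate updates are equivalent to a single update on the pooled data, so total successes = posterior α − prior α and total failures = posterior β − prior β.
Total across both batches: 35−9=26 clicks, 41−13=28 non-clicks.
Subtract the first batch: 26−21=5 clicks and 28−8=20 non-clicks.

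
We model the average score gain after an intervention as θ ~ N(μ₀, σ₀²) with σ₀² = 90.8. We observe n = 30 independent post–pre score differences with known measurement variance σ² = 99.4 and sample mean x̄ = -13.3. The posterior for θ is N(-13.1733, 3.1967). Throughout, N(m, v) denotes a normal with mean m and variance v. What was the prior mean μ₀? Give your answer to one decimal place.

μ₀ = -9.7

With known observation variance, the Normal–Normal posterior has precision τ_n = τ₀ + n/σ² and mean μ_n = (τ₀μ₀ + (n/σ²)x̄)/τ_n.
Here τ₀ = 1/90.8 = 0.011013 and τ_data = 30/99.4 = 0.301811, so τ_n = 0.312824.
Rearranging for μ₀: μ₀ = (μ_n·τ_n − τ_data·x̄)/τ₀ = (-13.1733·0.312824 − 0.301811·-13.3) / 0.011013 = -0.106838/0.011013 ≈ -9.7.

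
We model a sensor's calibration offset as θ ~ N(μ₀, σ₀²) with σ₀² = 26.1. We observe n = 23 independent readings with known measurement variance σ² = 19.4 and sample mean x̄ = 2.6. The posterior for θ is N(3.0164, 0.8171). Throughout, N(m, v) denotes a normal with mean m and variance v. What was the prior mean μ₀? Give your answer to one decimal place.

μ₀ = 15.9

The posterior mean is a precision-weighted average: μ_n = (τ₀μ₀ + τ_data·x̄)/(τ₀+τ_data), with τ₀=1/σ₀² and τ_data=n/σ².
Here τ₀ = 1/26.1 = 0.038314 and τ_data = 23/19.4 = 1.185567, so τ_n = 1.223881.
Rearranging for μ₀: μ₀ = (μ_n·τ_n − τ_data·x̄)/τ₀ = (3.0164·1.223881 − 1.185567·2.6) / 0.038314 = 0.609240/0.038314 ≈ 15.9.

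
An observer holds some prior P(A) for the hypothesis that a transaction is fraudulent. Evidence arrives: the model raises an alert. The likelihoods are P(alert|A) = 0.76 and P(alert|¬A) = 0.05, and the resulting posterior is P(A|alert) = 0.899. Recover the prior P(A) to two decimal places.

P(A) = 0.37

In odds form, posterior odds = prior odds × likelihood ratio, so prior odds = posterior odds ÷ LR.
Posterior odds = 0.899/(1−0.899) = 8.9010. LR = 0.76/0.05 = 15.2000.
Prior odds = 8.9010/15.2000 = 0.5856, so P(A) = 0.5856/(1+0.5856) ≈ 0.37.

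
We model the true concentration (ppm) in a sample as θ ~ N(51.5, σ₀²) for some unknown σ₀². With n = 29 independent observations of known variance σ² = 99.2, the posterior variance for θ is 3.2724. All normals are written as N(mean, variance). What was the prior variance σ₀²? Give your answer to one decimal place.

For the Normal–Normal model with known σ², precisions add: τ_n = τ₀ + n/σ².
So 1/σ₀² = 1/3.2724 − 29/99.2 = 0.305586 − 0.292339 = 0.013247.
Hence σ₀² = 1/0.013247 ≈ 75.5.

σ₀² = 75.5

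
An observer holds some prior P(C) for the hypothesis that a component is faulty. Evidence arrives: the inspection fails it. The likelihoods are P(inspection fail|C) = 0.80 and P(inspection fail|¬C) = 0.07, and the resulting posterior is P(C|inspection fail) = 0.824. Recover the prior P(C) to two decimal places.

P(C) = 0.29

Bayes' rule in odds form gives O(C|E) = O(C)·[P(E|C)/P(E|¬C)], hence O(C) = O(C|E)/LR.
Posterior odds = 0.824/(1−0.824) = 4.6818. LR = 0.80/0.07 = 11.4286.
Prior odds = 4.6818/11.4286 = 0.4097, so P(C) = 0.4097/(1+0.4097) ≈ 0.29.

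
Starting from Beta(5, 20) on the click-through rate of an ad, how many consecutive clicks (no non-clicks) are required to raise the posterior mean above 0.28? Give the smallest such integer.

After k clicks and 0 non-clicks the posterior is Beta(5+k, 20), with mean (5+k)/(5+20+k).
Set (5+k)/(25+k) > 0.28 and solve: k > (0.28·25 − 5)/(1 − 0.28) = 2.778.
The smallest integer exceeding 2.778 is 3, and checking k=3: (8)/(28) = 0.2857 > 0.28.

k = 3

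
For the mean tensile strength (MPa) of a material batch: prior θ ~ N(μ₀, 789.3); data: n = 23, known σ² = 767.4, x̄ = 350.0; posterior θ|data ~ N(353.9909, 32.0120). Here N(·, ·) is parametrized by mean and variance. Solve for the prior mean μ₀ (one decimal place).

μ₀ = 448.4

With known observation variance, the Normal–Normal posterior has precision τ_n = τ₀ + n/σ² and mean μ_n = (τ₀μ₀ + (n/σ²)x̄)/τ_n.
Here τ₀ = 1/789.3 = 0.001267 and τ_data = 23/767.4 = 0.029971, so τ_n = 0.031238.
Rearranging for μ₀: μ₀ = (μ_n·τ_n − τ_data·x̄)/τ₀ = (353.9909·0.031238 − 0.029971·350.0) / 0.001267 = 0.568118/0.001267 ≈ 448.4.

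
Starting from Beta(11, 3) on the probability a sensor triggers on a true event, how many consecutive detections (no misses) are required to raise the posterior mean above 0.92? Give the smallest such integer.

After k detections and 0 misses the posterior is Beta(11+k, 3), with mean (11+k)/(11+3+k).
Set (11+k)/(14+k) > 0.92 and solve: k > (0.92·14 − 11)/(1 − 0.92) = 23.500.
The smallest integer exceeding 23.500 is 24, and checking k=24: (35)/(38) = 0.9211 > 0.92.

k = 24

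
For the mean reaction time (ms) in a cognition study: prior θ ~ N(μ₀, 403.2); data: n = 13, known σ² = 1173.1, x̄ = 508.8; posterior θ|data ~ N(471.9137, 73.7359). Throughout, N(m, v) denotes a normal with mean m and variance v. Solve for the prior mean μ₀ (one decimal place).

The posterior mean is a precision-weighted average: μ_n = (τ₀μ₀ + τ_data·x̄)/(τ₀+τ_data), with τ₀=1/σ₀² and τ_data=n/σ².
Here τ₀ = 1/403.2 = 0.002480 and τ_data = 13/1173.1 = 0.011082, so τ_n = 0.013562.
Rearranging for μ₀: μ₀ = (μ_n·τ_n − τ_data·x̄)/τ₀ = (471.9137·0.013562 − 0.011082·508.8) / 0.002480 = 0.761572/0.002480 ≈ 307.1.

μ₀ = 307.1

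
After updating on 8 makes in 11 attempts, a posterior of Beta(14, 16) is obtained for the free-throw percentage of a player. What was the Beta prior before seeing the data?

Beta is conjugate to the binomial likelihood: posterior = Beta(a+s, b+f).
Subtract the data counts: 14−8=6, 16−3=13.

Beta(6, 13)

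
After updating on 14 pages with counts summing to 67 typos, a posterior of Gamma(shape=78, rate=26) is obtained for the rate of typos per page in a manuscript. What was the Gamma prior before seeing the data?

Gamma–Poisson conjugacy: posterior shape = α + Σxᵢ, posterior rate = β + n.
So α = 78 − 67 = 11 and β = 26 − 14 = 12.

Gamma(shape=11, rate=12)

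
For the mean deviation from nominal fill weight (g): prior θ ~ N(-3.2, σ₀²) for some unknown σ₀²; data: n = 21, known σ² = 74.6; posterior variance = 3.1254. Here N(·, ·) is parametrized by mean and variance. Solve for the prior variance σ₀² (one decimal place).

Posterior precision equals prior precision plus data precision: 1/σ_n² = 1/σ₀² + n/σ².
So 1/σ₀² = 1/3.1254 − 21/74.6 = 0.319959 − 0.281501 = 0.038458.
Hence σ₀² = 1/0.038458 ≈ 26.0.

σ₀² = 26.0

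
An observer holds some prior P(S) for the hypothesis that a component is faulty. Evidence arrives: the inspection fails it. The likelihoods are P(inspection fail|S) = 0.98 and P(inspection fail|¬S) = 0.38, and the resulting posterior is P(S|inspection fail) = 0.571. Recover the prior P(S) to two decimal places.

Bayes' rule in odds form gives O(S|E) = O(S)·[P(E|S)/P(E|¬S)], hence O(S) = O(S|E)/LR.
Posterior odds = 0.571/(1−0.571) = 1.3310. LR = 0.98/0.38 = 2.5789.
Prior odds = 1.3310/2.5789 = 0.5161, so P(S) = 0.5161/(1+0.5161) ≈ 0.34.

P(S) = 0.34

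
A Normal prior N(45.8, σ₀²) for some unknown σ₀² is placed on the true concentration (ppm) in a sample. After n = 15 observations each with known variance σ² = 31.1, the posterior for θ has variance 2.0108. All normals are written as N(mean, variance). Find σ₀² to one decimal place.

σ₀² = 66.7

Posterior precision equals prior precision plus data precision: 1/σ_n² = 1/σ₀² + n/σ².
So 1/σ₀² = 1/2.0108 − 15/31.1 = 0.497315 − 0.482315 = 0.015000.
Hence σ₀² = 1/0.015000 ≈ 66.7.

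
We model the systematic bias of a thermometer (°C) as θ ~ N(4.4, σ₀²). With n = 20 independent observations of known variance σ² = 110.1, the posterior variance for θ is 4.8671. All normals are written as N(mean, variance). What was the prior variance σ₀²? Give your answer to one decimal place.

σ₀² = 42.0

For the Normal–Normal model with known σ², precisions add: τ_n = τ₀ + n/σ².
So 1/σ₀² = 1/4.8671 − 20/110.1 = 0.205461 − 0.181653 = 0.023808.
Hence σ₀² = 1/0.023808 ≈ 42.0.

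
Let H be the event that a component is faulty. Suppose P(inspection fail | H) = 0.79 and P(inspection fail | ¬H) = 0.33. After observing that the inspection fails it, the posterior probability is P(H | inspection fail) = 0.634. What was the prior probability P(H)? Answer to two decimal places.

Bayes' rule in odds form gives O(H|E) = O(H)·[P(E|H)/P(E|¬H)], hence O(H) = O(H|E)/LR.
Posterior odds = 0.634/(1−0.634) = 1.7322. LR = 0.79/0.33 = 2.3939.
Prior odds = 1.7322/2.3939 = 0.7236, so P(H) = 0.7236/(1+0.7236) ≈ 0.42.

P(H) = 0.42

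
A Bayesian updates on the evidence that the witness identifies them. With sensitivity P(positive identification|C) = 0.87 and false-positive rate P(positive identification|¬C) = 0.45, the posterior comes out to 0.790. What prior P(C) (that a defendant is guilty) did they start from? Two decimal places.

P(C) = 0.66

Bayes' rule in odds form gives O(C|E) = O(C)·[P(E|C)/P(E|¬C)], hence O(C) = O(C|E)/LR.
Posterior odds = 0.790/(1−0.790) = 3.7619. LR = 0.87/0.45 = 1.9333.
Prior odds = 3.7619/1.9333 = 1.9458, so P(C) = 1.9458/(1+1.9458) ≈ 0.66.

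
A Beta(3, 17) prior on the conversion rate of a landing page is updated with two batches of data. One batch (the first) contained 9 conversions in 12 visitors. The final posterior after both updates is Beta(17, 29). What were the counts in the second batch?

5 conversions and 9 bounces

Sequential conjugate updates are equivalent to a single update on the pooled data, so total successes = posterior α − prior α and total failures = posterior β − prior β.
Total across both batches: 17−3=14 conversions, 29−17=12 bounces.
Subtract the first batch: 14−9=5 conversions and 12−3=9 bounces.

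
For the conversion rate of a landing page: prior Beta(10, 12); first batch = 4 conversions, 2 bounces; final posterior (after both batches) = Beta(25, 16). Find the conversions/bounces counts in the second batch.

Sequential conjugate updates are equivalent to a single update on the pooled data, so total successes = posterior α − prior α and total failures = posterior β − prior β.
Total across both batches: 25−10=15 conversions, 16−12=4 bounces.
Subtract the first batch: 15−4=11 conversions and 4−2=2 bounces.

11 conversions and 2 bounces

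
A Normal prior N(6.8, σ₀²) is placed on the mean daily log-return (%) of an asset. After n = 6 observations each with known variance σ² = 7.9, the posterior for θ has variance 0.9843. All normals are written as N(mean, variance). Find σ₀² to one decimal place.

σ₀² = 3.9

For the Normal–Normal model with known σ², precisions add: τ_n = τ₀ + n/σ².
So 1/σ₀² = 1/0.9843 − 6/7.9 = 1.015950 − 0.759494 = 0.256456.
Hence σ₀² = 1/0.256456 ≈ 3.9.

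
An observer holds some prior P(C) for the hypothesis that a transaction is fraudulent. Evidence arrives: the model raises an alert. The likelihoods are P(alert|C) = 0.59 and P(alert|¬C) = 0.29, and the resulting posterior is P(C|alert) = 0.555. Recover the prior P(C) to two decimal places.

P(C) = 0.38

In odds form, posterior odds = prior odds × likelihood ratio, so prior odds = posterior odds ÷ LR.
Posterior odds = 0.555/(1−0.555) = 1.2472. LR = 0.59/0.29 = 2.0345.
Prior odds = 1.2472/2.0345 = 0.6130, so P(C) = 0.6130/(1+0.6130) ≈ 0.38.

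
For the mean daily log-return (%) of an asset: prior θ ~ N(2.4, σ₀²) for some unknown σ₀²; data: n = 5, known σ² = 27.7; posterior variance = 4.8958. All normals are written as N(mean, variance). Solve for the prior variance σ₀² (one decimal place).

Posterior precision equals prior precision plus data precision: 1/σ_n² = 1/σ₀² + n/σ².
So 1/σ₀² = 1/4.8958 − 5/27.7 = 0.204257 − 0.180505 = 0.023752.
Hence σ₀² = 1/0.023752 ≈ 42.1.

σ₀² = 42.1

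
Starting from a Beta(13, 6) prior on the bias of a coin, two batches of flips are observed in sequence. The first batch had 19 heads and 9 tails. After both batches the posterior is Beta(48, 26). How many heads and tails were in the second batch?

Because Beta–binomial updating is additive in the counts, the combined data contributed (α_post−α_prior, β_post−β_prior) successes and failures.
Total across both batches: 48−13=35 heads, 26−6=20 tails.
Subtract the first batch: 35−19=16 heads and 20−9=11 tails.

16 heads and 11 tails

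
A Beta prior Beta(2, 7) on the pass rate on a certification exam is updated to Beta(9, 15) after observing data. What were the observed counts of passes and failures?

Under Beta–binomial conjugacy the posterior parameters are (a+s, b+f).
So s = 9 − 2 = 7 and f = 15 − 7 = 8.

7 passes and 8 failures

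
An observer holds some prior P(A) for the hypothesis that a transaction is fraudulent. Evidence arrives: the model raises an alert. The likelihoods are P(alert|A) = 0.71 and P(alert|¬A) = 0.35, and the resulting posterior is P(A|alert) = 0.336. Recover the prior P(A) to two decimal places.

Bayes' rule in odds form gives O(A|E) = O(A)·[P(E|A)/P(E|¬A)], hence O(A) = O(A|E)/LR.
Posterior odds = 0.336/(1−0.336) = 0.5060. LR = 0.71/0.35 = 2.0286.
Prior odds = 0.5060/2.0286 = 0.2494, so P(A) = 0.2494/(1+0.2494) ≈ 0.20.

P(A) = 0.20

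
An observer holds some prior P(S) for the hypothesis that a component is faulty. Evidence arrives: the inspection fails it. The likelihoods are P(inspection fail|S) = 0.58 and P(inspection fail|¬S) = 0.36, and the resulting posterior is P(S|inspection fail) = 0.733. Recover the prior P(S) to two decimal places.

Bayes' rule in odds form gives O(S|E) = O(S)·[P(E|S)/P(E|¬S)], hence O(S) = O(S|E)/LR.
Posterior odds = 0.733/(1−0.733) = 2.7453. LR = 0.58/0.36 = 1.6111.
Prior odds = 2.7453/1.6111 = 1.7040, so P(S) = 1.7040/(1+1.7040) ≈ 0.63.

P(S) = 0.63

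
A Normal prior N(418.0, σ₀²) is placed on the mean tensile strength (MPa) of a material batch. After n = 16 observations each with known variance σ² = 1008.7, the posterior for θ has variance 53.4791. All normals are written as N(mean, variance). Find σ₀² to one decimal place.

σ₀² = 352.5

For the Normal–Normal model with known σ², precisions add: τ_n = τ₀ + n/σ².
So 1/σ₀² = 1/53.4791 − 16/1008.7 = 0.018699 − 0.015862 = 0.002837.
Hence σ₀² = 1/0.002837 ≈ 352.5.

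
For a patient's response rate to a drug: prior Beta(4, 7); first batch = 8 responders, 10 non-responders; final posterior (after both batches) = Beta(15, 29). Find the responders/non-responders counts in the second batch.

3 responders and 12 non-responders

Sequential conjugate updates are equivalent to a single update on the pooled data, so total successes = posterior α − prior α and total failures = posterior β − prior β.
Total across both batches: 15−4=11 responders, 29−7=22 non-responders.
Subtract the first batch: 11−8=3 responders and 22−10=12 non-responders.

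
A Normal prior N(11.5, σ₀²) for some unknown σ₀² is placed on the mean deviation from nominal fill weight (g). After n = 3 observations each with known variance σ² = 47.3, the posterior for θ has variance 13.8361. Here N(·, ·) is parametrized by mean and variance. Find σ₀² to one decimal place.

σ₀² = 113.0

Posterior precision equals prior precision plus data precision: 1/σ_n² = 1/σ₀² + n/σ².
So 1/σ₀² = 1/13.8361 − 3/47.3 = 0.072275 − 0.063425 = 0.008850.
Hence σ₀² = 1/0.008850 ≈ 113.0.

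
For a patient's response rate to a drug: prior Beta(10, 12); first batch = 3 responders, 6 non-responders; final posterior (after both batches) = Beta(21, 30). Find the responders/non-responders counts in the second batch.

Because Beta–binomial updating is additive in the counts, the combined data contributed (α_post−α_prior, β_post−β_prior) successes and failures.
Total across both batches: 21−10=11 responders, 30−12=18 non-responders.
Subtract the first batch: 11−3=8 responders and 18−6=12 non-responders.

8 responders and 12 non-responders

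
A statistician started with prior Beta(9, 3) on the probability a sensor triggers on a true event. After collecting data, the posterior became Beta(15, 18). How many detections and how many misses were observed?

6 detections and 15 misses

Beta is conjugate to the binomial likelihood: posterior = Beta(α+s, β+f).
Match parameters: s=15−9=6, f=18−3=15.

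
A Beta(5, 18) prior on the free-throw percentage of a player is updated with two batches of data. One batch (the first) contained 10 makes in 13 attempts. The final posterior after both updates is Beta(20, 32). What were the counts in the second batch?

5 makes and 11 misses

Sequential conjugate updates are equivalent to a single update on the pooled data, so total successes = posterior α − prior α and total failures = posterior β − prior β.
Total across both batches: 20−5=15 makes, 32−18=14 misses.
Subtract the first batch: 15−10=5 makes and 14−3=11 misses.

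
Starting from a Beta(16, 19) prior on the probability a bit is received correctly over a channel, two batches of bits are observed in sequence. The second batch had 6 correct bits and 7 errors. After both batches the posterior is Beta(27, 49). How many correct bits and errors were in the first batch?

5 correct bits and 23 errors

Sequential conjugate updates are equivalent to a single update on the pooled data, so total successes = posterior α − prior α and total failures = posterior β − prior β.
Total across both batches: 27−16=11 correct bits, 49−19=30 errors.
Subtract the second batch: 11−6=5 correct bits and 30−7=23 errors.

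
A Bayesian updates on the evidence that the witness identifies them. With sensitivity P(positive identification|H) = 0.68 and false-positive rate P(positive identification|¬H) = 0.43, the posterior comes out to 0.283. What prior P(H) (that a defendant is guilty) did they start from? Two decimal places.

P(H) = 0.20

Bayes' rule in odds form gives O(H|E) = O(H)·[P(E|H)/P(E|¬H)], hence O(H) = O(H|E)/LR.
Posterior odds = 0.283/(1−0.283) = 0.3947. LR = 0.68/0.43 = 1.5814.
Prior odds = 0.3947/1.5814 = 0.2496, so P(H) = 0.2496/(1+0.2496) ≈ 0.20.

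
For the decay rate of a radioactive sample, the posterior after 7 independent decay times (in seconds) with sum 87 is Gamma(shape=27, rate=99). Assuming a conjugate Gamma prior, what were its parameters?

Gamma(shape=20, rate=12)

Gamma–exponential conjugacy: posterior shape = α + n, posterior rate = β + Σtᵢ.
So α = 27 − 7 = 20 and β = 99 − 87 = 12.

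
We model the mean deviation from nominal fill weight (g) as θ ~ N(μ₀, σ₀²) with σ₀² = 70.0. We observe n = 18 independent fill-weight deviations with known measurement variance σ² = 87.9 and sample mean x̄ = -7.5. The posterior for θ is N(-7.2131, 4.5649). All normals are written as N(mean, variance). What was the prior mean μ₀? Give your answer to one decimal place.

μ₀ = -3.1

The posterior mean is a precision-weighted average: μ_n = (τ₀μ₀ + τ_data·x̄)/(τ₀+τ_data), with τ₀=1/σ₀² and τ_data=n/σ².
Here τ₀ = 1/70.0 = 0.014286 and τ_data = 18/87.9 = 0.204778, so τ_n = 0.219064.
Rearranging for μ₀: μ₀ = (μ_n·τ_n − τ_data·x̄)/τ₀ = (-7.2131·0.219064 − 0.204778·-7.5) / 0.014286 = -0.044296/0.014286 ≈ -3.1.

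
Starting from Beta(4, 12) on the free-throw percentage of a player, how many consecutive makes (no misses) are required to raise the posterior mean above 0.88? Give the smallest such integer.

k = 85

After k makes and 0 misses the posterior is Beta(4+k, 12), with mean (4+k)/(4+12+k).
Set (4+k)/(16+k) > 0.88 and solve: k > (0.88·16 − 4)/(1 − 0.88) = 84.000.
The smallest integer exceeding 84.000 is 85, and checking k=85: (89)/(101) = 0.8812 > 0.88.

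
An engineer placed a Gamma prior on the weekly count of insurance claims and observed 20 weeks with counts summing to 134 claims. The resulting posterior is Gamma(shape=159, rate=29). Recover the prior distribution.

Gamma–Poisson conjugacy: posterior shape = α + Σxᵢ, posterior rate = β + n.
So α = 159 − 134 = 25 and β = 29 − 20 = 9.

Gamma(shape=25, rate=9)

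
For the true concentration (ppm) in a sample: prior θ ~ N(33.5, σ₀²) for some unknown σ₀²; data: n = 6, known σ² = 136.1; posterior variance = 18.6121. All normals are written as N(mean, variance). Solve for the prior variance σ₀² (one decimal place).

Posterior precision equals prior precision plus data precision: 1/σ_n² = 1/σ₀² + n/σ².
So 1/σ₀² = 1/18.6121 − 6/136.1 = 0.053728 − 0.044085 = 0.009643.
Hence σ₀² = 1/0.009643 ≈ 103.7.

σ₀² = 103.7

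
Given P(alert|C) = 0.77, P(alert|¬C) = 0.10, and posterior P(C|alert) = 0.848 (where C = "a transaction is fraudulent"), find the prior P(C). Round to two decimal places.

P(C) = 0.42

In odds form, posterior odds = prior odds × likelihood ratio, so prior odds = posterior odds ÷ LR.
Posterior odds = 0.848/(1−0.848) = 5.5789. LR = 0.77/0.10 = 7.7000.
Prior odds = 5.5789/7.7000 = 0.7245, so P(C) = 0.7245/(1+0.7245) ≈ 0.42.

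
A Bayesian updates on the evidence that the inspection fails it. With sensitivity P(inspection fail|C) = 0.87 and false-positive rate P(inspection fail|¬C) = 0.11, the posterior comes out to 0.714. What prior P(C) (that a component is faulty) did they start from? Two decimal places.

In odds form, posterior odds = prior odds × likelihood ratio, so prior odds = posterior odds ÷ LR.
Posterior odds = 0.714/(1−0.714) = 2.4965. LR = 0.87/0.11 = 7.9091.
Prior odds = 2.4965/7.9091 = 0.3156, so P(C) = 0.3156/(1+0.3156) ≈ 0.24.

P(C) = 0.24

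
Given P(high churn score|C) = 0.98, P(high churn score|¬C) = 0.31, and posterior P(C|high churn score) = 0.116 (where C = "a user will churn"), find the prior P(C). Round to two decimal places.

Bayes' rule in odds form gives O(C|E) = O(C)·[P(E|C)/P(E|¬C)], hence O(C) = O(C|E)/LR.
Posterior odds = 0.116/(1−0.116) = 0.1312. LR = 0.98/0.31 = 3.1613.
Prior odds = 0.1312/3.1613 = 0.0415, so P(C) = 0.0415/(1+0.0415) ≈ 0.04.

P(C) = 0.04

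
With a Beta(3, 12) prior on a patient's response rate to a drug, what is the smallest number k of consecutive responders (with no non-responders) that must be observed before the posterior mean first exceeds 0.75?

After k responders and 0 non-responders the posterior is Beta(3+k, 12), with mean (3+k)/(3+12+k).
Set (3+k)/(15+k) > 0.75 and solve: k > (0.75·15 − 3)/(1 − 0.75) = 33.000.
The smallest integer exceeding 33.000 is 34, and checking k=34: (37)/(49) = 0.7551 > 0.75.

k = 34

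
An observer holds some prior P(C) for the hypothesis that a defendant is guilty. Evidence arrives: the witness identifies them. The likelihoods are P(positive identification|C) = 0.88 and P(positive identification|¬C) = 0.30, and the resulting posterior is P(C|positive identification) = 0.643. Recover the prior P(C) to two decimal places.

In odds form, posterior odds = prior odds × likelihood ratio, so prior odds = posterior odds ÷ LR.
Posterior odds = 0.643/(1−0.643) = 1.8011. LR = 0.88/0.30 = 2.9333.
Prior odds = 1.8011/2.9333 = 0.6140, so P(C) = 0.6140/(1+0.6140) ≈ 0.38.

P(C) = 0.38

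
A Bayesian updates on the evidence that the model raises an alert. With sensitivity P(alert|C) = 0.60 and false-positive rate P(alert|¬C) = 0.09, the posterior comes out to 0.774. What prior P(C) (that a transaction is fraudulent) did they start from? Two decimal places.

P(C) = 0.34

Bayes' rule in odds form gives O(C|E) = O(C)·[P(E|C)/P(E|¬C)], hence O(C) = O(C|E)/LR.
Posterior odds = 0.774/(1−0.774) = 3.4248. LR = 0.60/0.09 = 6.6667.
Prior odds = 3.4248/6.6667 = 0.5137, so P(C) = 0.5137/(1+0.5137) ≈ 0.34.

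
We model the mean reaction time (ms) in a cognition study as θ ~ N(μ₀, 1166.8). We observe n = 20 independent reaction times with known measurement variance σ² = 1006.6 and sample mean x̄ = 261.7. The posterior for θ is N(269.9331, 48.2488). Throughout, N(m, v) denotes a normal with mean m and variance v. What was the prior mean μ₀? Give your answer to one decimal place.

The posterior mean is a precision-weighted average: μ_n = (τ₀μ₀ + τ_data·x̄)/(τ₀+τ_data), with τ₀=1/σ₀² and τ_data=n/σ².
Here τ₀ = 1/1166.8 = 0.000857 and τ_data = 20/1006.6 = 0.019869, so τ_n = 0.020726.
Rearranging for μ₀: μ₀ = (μ_n·τ_n − τ_data·x̄)/τ₀ = (269.9331·0.020726 − 0.019869·261.7) / 0.000857 = 0.394916/0.000857 ≈ 460.8.

μ₀ = 460.8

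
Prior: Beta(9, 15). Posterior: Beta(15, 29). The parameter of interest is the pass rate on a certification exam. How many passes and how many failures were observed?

Under Beta–binomial conjugacy the posterior parameters are (α+s, β+f).
So s = 15 − 9 = 6 and f = 29 − 15 = 14.

6 passes and 14 failures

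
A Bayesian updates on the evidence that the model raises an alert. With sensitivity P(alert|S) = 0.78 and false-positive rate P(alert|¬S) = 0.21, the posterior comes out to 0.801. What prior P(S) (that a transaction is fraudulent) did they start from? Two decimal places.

P(S) = 0.52

Bayes' rule in odds form gives O(S|E) = O(S)·[P(E|S)/P(E|¬S)], hence O(S) = O(S|E)/LR.
Posterior odds = 0.801/(1−0.801) = 4.0251. LR = 0.78/0.21 = 3.7143.
Prior odds = 4.0251/3.7143 = 1.0837, so P(S) = 1.0837/(1+1.0837) ≈ 0.52.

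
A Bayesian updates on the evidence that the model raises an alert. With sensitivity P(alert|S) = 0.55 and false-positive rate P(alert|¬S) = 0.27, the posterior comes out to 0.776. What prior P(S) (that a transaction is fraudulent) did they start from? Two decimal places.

Bayes' rule in odds form gives O(S|E) = O(S)·[P(E|S)/P(E|¬S)], hence O(S) = O(S|E)/LR.
Posterior odds = 0.776/(1−0.776) = 3.4643. LR = 0.55/0.27 = 2.0370.
Prior odds = 3.4643/2.0370 = 1.7007, so P(S) = 1.7007/(1+1.7007) ≈ 0.63.

P(S) = 0.63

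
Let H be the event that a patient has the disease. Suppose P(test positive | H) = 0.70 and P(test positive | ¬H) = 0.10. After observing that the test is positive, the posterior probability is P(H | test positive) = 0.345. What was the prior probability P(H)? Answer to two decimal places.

In odds form, posterior odds = prior odds × likelihood ratio, so prior odds = posterior odds ÷ LR.
Posterior odds = 0.345/(1−0.345) = 0.5267. LR = 0.70/0.10 = 7.0000.
Prior odds = 0.5267/7.0000 = 0.0752, so P(H) = 0.0752/(1+0.0752) ≈ 0.07.

P(H) = 0.07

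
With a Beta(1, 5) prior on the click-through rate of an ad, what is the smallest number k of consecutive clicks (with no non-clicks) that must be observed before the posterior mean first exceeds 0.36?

k = 2

After k clicks and 0 non-clicks the posterior is Beta(1+k, 5), with mean (1+k)/(1+5+k).
Set (1+k)/(6+k) > 0.36 and solve: k > (0.36·6 − 1)/(1 − 0.36) = 1.812.
The smallest integer exceeding 1.812 is 2, and checking k=2: (3)/(8) = 0.3750 > 0.36.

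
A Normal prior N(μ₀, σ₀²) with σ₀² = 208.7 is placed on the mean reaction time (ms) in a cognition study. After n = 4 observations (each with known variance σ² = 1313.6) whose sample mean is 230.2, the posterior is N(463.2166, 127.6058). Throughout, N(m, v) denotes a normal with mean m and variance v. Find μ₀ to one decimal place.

The posterior mean is a precision-weighted average: μ_n = (τ₀μ₀ + τ_data·x̄)/(τ₀+τ_data), with τ₀=1/σ₀² and τ_data=n/σ².
Here τ₀ = 1/208.7 = 0.004792 and τ_data = 4/1313.6 = 0.003045, so τ_n = 0.007837.
Rearranging for μ₀: μ₀ = (μ_n·τ_n − τ_data·x̄)/τ₀ = (463.2166·0.007837 − 0.003045·230.2) / 0.004792 = 2.929269/0.004792 ≈ 611.3.

μ₀ = 611.3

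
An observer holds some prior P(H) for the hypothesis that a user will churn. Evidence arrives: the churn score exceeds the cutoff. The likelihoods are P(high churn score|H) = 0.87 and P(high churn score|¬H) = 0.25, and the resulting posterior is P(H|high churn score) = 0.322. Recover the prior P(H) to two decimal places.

P(H) = 0.12

In odds form, posterior odds = prior odds × likelihood ratio, so prior odds = posterior odds ÷ LR.
Posterior odds = 0.322/(1−0.322) = 0.4749. LR = 0.87/0.25 = 3.4800.
Prior odds = 0.4749/3.4800 = 0.1365, so P(H) = 0.1365/(1+0.1365) ≈ 0.12.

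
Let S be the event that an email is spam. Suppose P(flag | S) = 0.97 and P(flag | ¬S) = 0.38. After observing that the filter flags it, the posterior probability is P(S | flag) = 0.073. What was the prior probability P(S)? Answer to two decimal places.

P(S) = 0.03

In odds form, posterior odds = prior odds × likelihood ratio, so prior odds = posterior odds ÷ LR.
Posterior odds = 0.073/(1−0.073) = 0.0787. LR = 0.97/0.38 = 2.5526.
Prior odds = 0.0787/2.5526 = 0.0308, so P(S) = 0.0308/(1+0.0308) ≈ 0.03.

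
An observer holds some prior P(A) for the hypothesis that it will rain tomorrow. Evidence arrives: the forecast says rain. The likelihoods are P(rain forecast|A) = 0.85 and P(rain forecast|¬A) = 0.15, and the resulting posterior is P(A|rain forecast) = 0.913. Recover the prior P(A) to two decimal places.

Bayes' rule in odds form gives O(A|E) = O(A)·[P(E|A)/P(E|¬A)], hence O(A) = O(A|E)/LR.
Posterior odds = 0.913/(1−0.913) = 10.4943. LR = 0.85/0.15 = 5.6667.
Prior odds = 10.4943/5.6667 = 1.8519, so P(A) = 1.8519/(1+1.8519) ≈ 0.65.

P(A) = 0.65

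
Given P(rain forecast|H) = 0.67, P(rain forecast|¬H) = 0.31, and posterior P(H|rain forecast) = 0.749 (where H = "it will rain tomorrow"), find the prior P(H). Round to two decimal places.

In odds form, posterior odds = prior odds × likelihood ratio, so prior odds = posterior odds ÷ LR.
Posterior odds = 0.749/(1−0.749) = 2.9841. LR = 0.67/0.31 = 2.1613.
Prior odds = 2.9841/2.1613 = 1.3807, so P(H) = 1.3807/(1+1.3807) ≈ 0.58.

P(H) = 0.58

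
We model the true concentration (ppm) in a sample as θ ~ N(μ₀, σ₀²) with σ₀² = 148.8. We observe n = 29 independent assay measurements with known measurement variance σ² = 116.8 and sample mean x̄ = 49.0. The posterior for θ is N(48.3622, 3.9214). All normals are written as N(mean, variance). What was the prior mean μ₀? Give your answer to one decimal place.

μ₀ = 24.8

The posterior mean is a precision-weighted average: μ_n = (τ₀μ₀ + τ_data·x̄)/(τ₀+τ_data), with τ₀=1/σ₀² and τ_data=n/σ².
Here τ₀ = 1/148.8 = 0.006720 and τ_data = 29/116.8 = 0.248288, so τ_n = 0.255008.
Rearranging for μ₀: μ₀ = (μ_n·τ_n − τ_data·x̄)/τ₀ = (48.3622·0.255008 − 0.248288·49.0) / 0.006720 = 0.166636/0.006720 ≈ 24.8.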